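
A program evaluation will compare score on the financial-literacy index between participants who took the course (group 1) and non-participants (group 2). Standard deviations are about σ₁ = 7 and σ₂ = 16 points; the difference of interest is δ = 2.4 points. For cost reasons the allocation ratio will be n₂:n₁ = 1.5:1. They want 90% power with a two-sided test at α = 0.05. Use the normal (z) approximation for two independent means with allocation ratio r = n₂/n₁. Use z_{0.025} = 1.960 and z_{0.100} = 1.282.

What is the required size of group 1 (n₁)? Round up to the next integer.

n₁ = (z_{α/2} + z_β)² · (σ₁² + σ₂²/r) / δ²
   = (1.960 + 1.282)² · (7² + 16²/1.5) / 2.4²
   = 10.5106 · (49 + 170.6667) / 5.76
   = 10.5106 · 219.6667 / 5.76
   = 400.84
Round up → n₁ = 401; n₂ = r·n₁ = 1.5 × 401 = 602.

n₁ = 401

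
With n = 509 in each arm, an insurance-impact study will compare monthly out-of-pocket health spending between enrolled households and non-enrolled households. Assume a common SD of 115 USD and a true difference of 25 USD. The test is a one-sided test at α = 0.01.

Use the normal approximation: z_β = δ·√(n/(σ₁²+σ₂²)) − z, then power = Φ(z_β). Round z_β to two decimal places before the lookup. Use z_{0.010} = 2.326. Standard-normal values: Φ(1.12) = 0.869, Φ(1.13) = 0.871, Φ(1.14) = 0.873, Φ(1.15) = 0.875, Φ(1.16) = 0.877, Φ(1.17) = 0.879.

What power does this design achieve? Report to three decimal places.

Power ≈ 0.873

z_β = δ·√(n/(σ₁²+σ₂²)) − z_α
    = 25 · √(509/26450) − 2.326
    = 25 · 0.13872 − 2.326
    = 3.4681 − 2.326 = 1.1421 → 1.14
Power = Φ(1.14) = 0.873.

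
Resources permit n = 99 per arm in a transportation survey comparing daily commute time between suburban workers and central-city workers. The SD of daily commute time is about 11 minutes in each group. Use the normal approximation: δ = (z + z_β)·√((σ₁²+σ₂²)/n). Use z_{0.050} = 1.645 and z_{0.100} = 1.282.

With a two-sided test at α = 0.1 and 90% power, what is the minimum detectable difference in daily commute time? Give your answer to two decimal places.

Minimum detectable difference ≈ 4.58 minutes

δ = (z_{α/2} + z_β) · √((σ₁²+σ₂²)/n)
  = (1.645 + 1.282) · √(242/99)
  = 2.927 · √2.4444
  = 2.927 · 1.5635
  = 4.5763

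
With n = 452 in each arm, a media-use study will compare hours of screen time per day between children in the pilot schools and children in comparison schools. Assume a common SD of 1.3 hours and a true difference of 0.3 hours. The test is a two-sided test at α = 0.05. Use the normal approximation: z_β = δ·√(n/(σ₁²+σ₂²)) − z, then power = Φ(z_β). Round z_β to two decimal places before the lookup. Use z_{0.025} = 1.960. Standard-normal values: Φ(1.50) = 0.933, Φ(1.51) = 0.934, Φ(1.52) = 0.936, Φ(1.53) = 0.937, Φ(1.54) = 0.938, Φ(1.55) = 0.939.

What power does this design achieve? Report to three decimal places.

z_β = δ·√(n/(σ₁²+σ₂²)) − z_{α/2}
    = 0.3 · √(452/3.38) − 1.960
    = 0.3 · 11.56407 − 1.960
    = 3.4692 − 1.960 = 1.5092 → 1.51
Power = Φ(1.51) = 0.934.

Power ≈ 0.934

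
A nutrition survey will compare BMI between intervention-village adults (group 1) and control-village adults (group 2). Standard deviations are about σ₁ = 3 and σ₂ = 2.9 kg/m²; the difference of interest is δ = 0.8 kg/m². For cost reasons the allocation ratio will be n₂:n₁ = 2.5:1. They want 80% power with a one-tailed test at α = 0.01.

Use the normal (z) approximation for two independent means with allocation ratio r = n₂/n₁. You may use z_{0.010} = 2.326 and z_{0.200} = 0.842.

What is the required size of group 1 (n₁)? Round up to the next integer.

n₁ = 194

n₁ = (z_α + z_β)² · (σ₁² + σ₂²/r) / δ²
   = (2.326 + 0.842)² · (3² + 2.9²/2.5) / 0.8²
   = 10.0362 · (9 + 3.364) / 0.64
   = 10.0362 · 12.364 / 0.64
   = 193.89
Round up → n₁ = 194; n₂ = r·n₁ = 2.5 × 194 = 485.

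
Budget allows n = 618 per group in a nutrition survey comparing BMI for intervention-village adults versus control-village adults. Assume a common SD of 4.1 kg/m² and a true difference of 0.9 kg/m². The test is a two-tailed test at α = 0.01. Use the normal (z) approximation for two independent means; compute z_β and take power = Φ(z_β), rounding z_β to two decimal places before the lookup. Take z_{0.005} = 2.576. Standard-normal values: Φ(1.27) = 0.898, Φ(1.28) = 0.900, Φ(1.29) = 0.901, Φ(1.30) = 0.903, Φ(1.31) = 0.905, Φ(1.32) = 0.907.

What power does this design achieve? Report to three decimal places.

z_β = δ·√(n/(σ₁²+σ₂²)) − z_{α/2}
    = 0.9 · √(618/33.62) − 2.576
    = 0.9 · 4.28741 − 2.576
    = 3.8587 − 2.576 = 1.2827 → 1.28
Power = Φ(1.28) = 0.900.

Power ≈ 0.900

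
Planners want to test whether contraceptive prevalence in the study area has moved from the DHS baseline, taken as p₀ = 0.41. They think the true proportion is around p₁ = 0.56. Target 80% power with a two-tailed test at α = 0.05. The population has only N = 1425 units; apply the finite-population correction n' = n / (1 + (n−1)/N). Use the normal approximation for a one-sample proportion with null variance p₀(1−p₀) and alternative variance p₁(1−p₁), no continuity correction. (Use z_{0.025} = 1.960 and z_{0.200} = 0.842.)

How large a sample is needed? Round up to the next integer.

n = [z_{α/2}·√(p₀q₀) + z_β·√(p₁q₁)]² / (p₁ − p₀)²
  = [1.960·√(0.41·0.59) + 0.842·√(0.56·0.44)]² / (0.15)²
  = [1.960·0.4918 + 0.842·0.4964]² / 0.0225
  = [1.3820]² / 0.0225
  = 84.88
Finite-population correction (N = 1425): 84.88 / (1 + (84.88 − 1)/1425) = 80.16.
Round up → n = 81.

n = 81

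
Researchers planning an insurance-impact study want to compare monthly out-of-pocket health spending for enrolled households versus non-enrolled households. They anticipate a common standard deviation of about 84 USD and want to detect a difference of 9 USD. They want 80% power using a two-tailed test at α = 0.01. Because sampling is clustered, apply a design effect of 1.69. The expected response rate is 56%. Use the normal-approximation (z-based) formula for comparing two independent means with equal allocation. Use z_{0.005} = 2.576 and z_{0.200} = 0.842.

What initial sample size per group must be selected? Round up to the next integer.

n = (z_{α/2} + z_β)² · (σ₁² + σ₂²) / δ²
  = (2.576 + 0.842)² · (2·84² = 14112) / 9²
  = 11.6827 · 14112 / 81
  = 2035.39
Design effect: 1.69 × 2035.39 = 3439.81.
Adjust for 56% response: 3439.81 / 0.56 = 6142.52.
Round up → n = 6143 per group.

n = 6143 per group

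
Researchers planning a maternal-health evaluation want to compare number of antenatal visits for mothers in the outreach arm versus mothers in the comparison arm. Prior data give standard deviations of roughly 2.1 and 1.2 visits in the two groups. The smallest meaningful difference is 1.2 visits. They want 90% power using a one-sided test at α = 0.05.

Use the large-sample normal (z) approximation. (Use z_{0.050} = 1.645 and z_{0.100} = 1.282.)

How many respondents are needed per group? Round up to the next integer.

n = (z_α + z_β)² · (σ₁² + σ₂²) / δ²
  = (1.645 + 1.282)² · (2.1² + 1.2² = 5.85) / 1.2²
  = 8.5673 · 5.85 / 1.44
  = 34.80
Round up → n = 35 per group.

n = 35 per group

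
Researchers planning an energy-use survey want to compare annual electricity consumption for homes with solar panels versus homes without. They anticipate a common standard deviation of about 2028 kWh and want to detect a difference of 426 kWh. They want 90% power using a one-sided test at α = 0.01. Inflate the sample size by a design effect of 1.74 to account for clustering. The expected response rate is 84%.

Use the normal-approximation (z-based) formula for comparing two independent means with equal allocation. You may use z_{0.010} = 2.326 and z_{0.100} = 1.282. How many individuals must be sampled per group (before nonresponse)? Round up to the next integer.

n = 1223 per group

n = (z_α + z_β)² · (σ₁² + σ₂²) / δ²
  = (2.326 + 1.282)² · (2·2028² = 8225568) / 426²
  = 13.0177 · 8225568 / 181476
  = 590.04
Design effect: 1.74 × 590.04 = 1026.67.
Adjust for 84% response: 1026.67 / 0.84 = 1222.22.
Round up → n = 1223 per group.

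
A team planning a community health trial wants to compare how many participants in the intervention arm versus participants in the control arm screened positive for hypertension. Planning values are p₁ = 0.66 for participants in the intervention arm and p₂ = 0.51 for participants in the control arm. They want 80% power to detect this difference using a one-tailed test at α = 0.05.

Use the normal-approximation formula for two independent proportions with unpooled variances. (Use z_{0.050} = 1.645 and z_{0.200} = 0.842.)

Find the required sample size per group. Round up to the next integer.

n = (z_α + z_β)² · [p₁(1−p₁) + p₂(1−p₂)] / (p₁ − p₂)²
  = (1.645 + 0.842)² · (0.66·0.34 + 0.51·0.49) / (0.15)²
  = (2.487)² · (0.2244 + 0.2499) / 0.0225
  = 6.1852 · 0.4743 / 0.0225
  = 130.38
Round up → n = 131 per group.

n = 131 per group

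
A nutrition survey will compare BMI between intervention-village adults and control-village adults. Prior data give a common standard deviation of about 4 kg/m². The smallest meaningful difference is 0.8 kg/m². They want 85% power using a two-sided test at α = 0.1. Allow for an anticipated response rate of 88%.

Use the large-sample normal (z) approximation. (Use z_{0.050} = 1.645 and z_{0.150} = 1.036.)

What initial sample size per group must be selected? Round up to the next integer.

n = 409 per group

n = (z_{α/2} + z_β)² · (σ₁² + σ₂²) / δ²
  = (1.645 + 1.036)² · (2·4² = 32) / 0.8²
  = 7.1878 · 32 / 0.64
  = 359.39
Adjust for 88% response: 359.39 / 0.88 = 408.40.
Round up → n = 409 per group.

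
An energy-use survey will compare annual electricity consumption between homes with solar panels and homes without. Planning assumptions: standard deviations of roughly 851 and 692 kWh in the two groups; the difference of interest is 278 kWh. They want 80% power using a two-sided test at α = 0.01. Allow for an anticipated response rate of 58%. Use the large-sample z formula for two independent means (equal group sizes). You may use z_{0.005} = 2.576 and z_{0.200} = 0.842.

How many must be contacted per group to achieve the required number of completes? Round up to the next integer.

n = 314 per group

n = (z_{α/2} + z_β)² · (σ₁² + σ₂²) / δ²
  = (2.576 + 0.842)² · (851² + 692² = 1203065) / 278²
  = 11.6827 · 1203065 / 77284
  = 181.86
Adjust for 58% response: 181.86 / 0.58 = 313.56.
Round up → n = 314 per group.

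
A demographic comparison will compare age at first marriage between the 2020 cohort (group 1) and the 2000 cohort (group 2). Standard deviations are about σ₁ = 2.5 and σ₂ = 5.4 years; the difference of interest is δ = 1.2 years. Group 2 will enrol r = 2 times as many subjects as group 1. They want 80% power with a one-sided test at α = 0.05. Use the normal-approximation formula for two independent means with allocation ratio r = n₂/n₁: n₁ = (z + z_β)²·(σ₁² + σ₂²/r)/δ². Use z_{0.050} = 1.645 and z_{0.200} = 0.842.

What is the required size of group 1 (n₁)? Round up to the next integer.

n₁ = 90

n₁ = (z_α + z_β)² · (σ₁² + σ₂²/r) / δ²
   = (1.645 + 0.842)² · (2.5² + 5.4²/2) / 1.2²
   = 6.1852 · (6.25 + 14.58) / 1.44
   = 6.1852 · 20.83 / 1.44
   = 89.47
Round up → n₁ = 90; n₂ = r·n₁ = 2 × 90 = 180.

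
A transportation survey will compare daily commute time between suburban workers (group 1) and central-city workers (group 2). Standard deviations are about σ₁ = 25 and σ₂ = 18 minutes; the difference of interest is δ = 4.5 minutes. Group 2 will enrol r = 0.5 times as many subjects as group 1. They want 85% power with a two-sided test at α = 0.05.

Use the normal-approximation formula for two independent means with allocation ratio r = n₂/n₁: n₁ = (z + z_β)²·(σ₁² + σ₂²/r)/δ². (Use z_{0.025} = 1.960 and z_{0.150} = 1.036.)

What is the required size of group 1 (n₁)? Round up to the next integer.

n₁ = 565

n₁ = (z_{α/2} + z_β)² · (σ₁² + σ₂²/r) / δ²
   = (1.960 + 1.036)² · (25² + 18²/0.5) / 4.5²
   = 8.9760 · (625 + 648) / 20.25
   = 8.9760 · 1273 / 20.25
   = 564.27
Round up → n₁ = 565; n₂ = r·n₁ = 0.5 × 565 = 283.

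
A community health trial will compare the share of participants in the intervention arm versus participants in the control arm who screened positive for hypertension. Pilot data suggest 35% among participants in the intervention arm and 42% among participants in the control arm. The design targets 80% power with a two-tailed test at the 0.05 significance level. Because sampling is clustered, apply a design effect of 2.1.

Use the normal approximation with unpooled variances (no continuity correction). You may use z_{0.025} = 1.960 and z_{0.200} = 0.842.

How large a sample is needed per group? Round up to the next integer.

n = 1586 per group

n = (z_{α/2} + z_β)² · [p₁(1−p₁) + p₂(1−p₂)] / (p₁ − p₂)²
  = (1.960 + 0.842)² · (0.35·0.65 + 0.42·0.58) / (-0.07)²
  = (2.802)² · (0.2275 + 0.2436) / 0.0049
  = 7.8512 · 0.4711 / 0.0049
  = 754.84
Design effect: 2.1 × 754.84 = 1585.16.
Round up → n = 1586 per group.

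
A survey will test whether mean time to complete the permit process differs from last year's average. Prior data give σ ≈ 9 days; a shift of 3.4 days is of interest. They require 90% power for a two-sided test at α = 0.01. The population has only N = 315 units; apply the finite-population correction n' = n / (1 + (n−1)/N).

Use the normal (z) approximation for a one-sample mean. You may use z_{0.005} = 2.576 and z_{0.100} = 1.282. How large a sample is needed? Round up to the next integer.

n = (z_{α/2} + z_β)² · σ² / δ²
  = (2.576 + 1.282)² · 9² / 3.4²
  = 14.8842 · 81 / 11.56
  = 104.29
Finite-population correction (N = 315): 104.29 / (1 + (104.29 − 1)/315) = 78.54.
Round up → n = 79.

n = 79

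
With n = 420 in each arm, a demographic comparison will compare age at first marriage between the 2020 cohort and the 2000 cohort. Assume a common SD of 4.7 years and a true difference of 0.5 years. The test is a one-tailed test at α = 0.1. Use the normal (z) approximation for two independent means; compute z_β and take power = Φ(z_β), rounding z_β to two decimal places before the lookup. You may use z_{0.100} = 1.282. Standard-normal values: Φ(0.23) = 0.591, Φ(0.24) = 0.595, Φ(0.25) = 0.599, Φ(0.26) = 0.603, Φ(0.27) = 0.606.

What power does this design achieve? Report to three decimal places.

Power ≈ 0.603

z_β = δ·√(n/(σ₁²+σ₂²)) − z_α
    = 0.5 · √(420/44.18) − 1.282
    = 0.5 · 3.08327 − 1.282
    = 1.5416 − 1.282 = 0.2596 → 0.26
Power = Φ(0.26) = 0.603.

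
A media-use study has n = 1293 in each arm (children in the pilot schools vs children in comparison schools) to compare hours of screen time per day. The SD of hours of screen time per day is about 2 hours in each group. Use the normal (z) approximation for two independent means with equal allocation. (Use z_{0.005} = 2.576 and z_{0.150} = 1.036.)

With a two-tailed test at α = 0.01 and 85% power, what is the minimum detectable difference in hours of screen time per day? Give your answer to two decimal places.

δ = (z_{α/2} + z_β) · √((σ₁²+σ₂²)/n)
  = (2.576 + 1.036) · √(8/1293)
  = 3.612 · √0.00619
  = 3.612 · 0.0787
  = 0.2841

Minimum detectable difference ≈ 0.28 hours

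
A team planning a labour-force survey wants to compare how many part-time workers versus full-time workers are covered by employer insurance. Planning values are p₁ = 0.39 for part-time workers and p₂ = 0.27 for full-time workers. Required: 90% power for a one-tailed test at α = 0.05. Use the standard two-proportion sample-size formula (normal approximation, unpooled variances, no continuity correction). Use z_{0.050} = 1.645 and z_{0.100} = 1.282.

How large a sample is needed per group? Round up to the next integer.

n = (z_α + z_β)² · [p₁(1−p₁) + p₂(1−p₂)] / (p₁ − p₂)²
  = (1.645 + 1.282)² · (0.39·0.61 + 0.27·0.73) / (0.12)²
  = (2.927)² · (0.2379 + 0.1971) / 0.0144
  = 8.5673 · 0.4350 / 0.0144
  = 258.80
Round up → n = 259 per group.

n = 259 per group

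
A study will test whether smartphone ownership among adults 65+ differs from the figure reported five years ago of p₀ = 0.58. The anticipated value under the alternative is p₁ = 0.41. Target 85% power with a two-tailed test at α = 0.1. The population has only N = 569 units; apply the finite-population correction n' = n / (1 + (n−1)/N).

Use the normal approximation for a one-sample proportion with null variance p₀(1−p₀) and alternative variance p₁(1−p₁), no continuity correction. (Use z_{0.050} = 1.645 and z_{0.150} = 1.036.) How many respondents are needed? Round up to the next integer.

n = 55

n = [z_{α/2}·√(p₀q₀) + z_β·√(p₁q₁)]² / (p₁ − p₀)²
  = [1.645·√(0.58·0.42) + 1.036·√(0.41·0.59)]² / (-0.17)²
  = [1.645·0.4936 + 1.036·0.4918]² / 0.0289
  = [1.3214]² / 0.0289
  = 60.42
Finite-population correction (N = 569): 60.42 / (1 + (60.42 − 1)/569) = 54.71.
Round up → n = 55.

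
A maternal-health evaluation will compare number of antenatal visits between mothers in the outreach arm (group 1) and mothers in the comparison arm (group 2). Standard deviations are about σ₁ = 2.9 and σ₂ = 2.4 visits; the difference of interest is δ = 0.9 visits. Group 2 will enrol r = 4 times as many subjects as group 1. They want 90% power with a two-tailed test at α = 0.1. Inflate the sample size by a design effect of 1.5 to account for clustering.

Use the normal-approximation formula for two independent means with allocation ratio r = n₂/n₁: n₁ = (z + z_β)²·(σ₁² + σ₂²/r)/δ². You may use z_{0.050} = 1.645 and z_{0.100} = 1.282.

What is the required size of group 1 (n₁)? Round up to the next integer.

n₁ = (z_{α/2} + z_β)² · (σ₁² + σ₂²/r) / δ²
   = (1.645 + 1.282)² · (2.9² + 2.4²/4) / 0.9²
   = 8.5673 · (8.41 + 1.44) / 0.81
   = 8.5673 · 9.85 / 0.81
   = 104.18
Design effect: 1.5 × 104.18 = 156.27.
Round up → n₁ = 157; n₂ = r·n₁ = 4 × 157 = 628.

n₁ = 157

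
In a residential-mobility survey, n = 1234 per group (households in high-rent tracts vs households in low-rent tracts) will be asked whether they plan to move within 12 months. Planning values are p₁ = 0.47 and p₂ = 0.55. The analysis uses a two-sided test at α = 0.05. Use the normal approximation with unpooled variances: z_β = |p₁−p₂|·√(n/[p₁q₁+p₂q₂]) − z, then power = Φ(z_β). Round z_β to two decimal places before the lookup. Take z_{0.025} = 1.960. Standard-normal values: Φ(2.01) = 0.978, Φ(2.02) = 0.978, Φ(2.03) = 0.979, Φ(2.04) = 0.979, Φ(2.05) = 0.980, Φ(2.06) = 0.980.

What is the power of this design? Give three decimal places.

Power ≈ 0.979

z_β = |p₁−p₂|·√(n/[p₁q₁+p₂q₂]) − z_{α/2}
    = 0.08 · √(1234/0.4966) − 1.960
    = 0.08 · 49.8487 − 1.960
    = 3.9879 − 1.960 = 2.0279 → 2.03
Power = Φ(2.03) = 0.979.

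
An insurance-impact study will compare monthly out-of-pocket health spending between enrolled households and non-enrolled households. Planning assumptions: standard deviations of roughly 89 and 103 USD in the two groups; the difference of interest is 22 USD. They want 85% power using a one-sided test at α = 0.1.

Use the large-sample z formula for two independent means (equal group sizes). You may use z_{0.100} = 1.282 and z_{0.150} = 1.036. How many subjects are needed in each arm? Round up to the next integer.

n = (z_α + z_β)² · (σ₁² + σ₂²) / δ²
  = (1.282 + 1.036)² · (89² + 103² = 18530) / 22²
  = 5.3731 · 18530 / 484
  = 205.71
Round up → n = 206 per group.

n = 206 per group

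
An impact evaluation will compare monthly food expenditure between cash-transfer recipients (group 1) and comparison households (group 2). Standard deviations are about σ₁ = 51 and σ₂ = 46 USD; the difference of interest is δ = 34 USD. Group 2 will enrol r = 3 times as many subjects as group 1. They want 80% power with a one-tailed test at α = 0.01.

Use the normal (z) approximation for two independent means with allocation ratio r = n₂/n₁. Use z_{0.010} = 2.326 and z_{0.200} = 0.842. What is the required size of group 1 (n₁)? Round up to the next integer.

n₁ = (z_α + z_β)² · (σ₁² + σ₂²/r) / δ²
   = (2.326 + 0.842)² · (51² + 46²/3) / 34²
   = 10.0362 · (2601 + 705.3333) / 1156
   = 10.0362 · 3306.3 / 1156
   = 28.71
Round up → n₁ = 29; n₂ = r·n₁ = 3 × 29 = 87.

n₁ = 29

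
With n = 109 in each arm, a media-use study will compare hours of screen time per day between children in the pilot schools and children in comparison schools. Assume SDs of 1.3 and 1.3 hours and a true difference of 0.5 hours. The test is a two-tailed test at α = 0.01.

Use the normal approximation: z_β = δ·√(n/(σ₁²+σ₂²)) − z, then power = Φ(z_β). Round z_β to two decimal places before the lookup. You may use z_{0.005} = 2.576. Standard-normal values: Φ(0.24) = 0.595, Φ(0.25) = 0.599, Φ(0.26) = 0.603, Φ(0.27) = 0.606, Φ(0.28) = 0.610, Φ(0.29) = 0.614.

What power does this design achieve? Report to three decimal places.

z_β = δ·√(n/(σ₁²+σ₂²)) − z_{α/2}
    = 0.5 · √(109/3.38) − 2.576
    = 0.5 · 5.67878 − 2.576
    = 2.8394 − 2.576 = 0.2634 → 0.26
Power = Φ(0.26) = 0.603.

Power ≈ 0.603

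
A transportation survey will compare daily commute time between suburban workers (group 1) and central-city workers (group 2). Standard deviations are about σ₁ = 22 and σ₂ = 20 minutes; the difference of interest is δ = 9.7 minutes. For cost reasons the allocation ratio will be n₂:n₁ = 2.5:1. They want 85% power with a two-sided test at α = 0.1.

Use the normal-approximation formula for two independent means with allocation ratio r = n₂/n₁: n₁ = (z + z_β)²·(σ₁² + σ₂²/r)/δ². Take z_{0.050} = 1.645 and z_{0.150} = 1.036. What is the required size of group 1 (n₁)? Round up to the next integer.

n₁ = (z_{α/2} + z_β)² · (σ₁² + σ₂²/r) / δ²
   = (1.645 + 1.036)² · (22² + 20²/2.5) / 9.7²
   = 7.1878 · (484 + 160) / 94.09
   = 7.1878 · 644 / 94.09
   = 49.20
Round up → n₁ = 50; n₂ = r·n₁ = 2.5 × 50 = 125.

n₁ = 50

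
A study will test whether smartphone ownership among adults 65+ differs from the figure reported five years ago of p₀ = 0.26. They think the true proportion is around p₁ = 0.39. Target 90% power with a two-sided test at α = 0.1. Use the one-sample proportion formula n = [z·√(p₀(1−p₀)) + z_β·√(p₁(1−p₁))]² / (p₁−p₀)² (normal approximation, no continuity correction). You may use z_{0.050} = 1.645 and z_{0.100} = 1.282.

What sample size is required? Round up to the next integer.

n = 108

n = [z_{α/2}·√(p₀q₀) + z_β·√(p₁q₁)]² / (p₁ − p₀)²
  = [1.645·√(0.26·0.74) + 1.282·√(0.39·0.61)]² / (0.13)²
  = [1.645·0.4386 + 1.282·0.4877]² / 0.0169
  = [1.3468]² / 0.0169
  = 107.34
Round up → n = 108.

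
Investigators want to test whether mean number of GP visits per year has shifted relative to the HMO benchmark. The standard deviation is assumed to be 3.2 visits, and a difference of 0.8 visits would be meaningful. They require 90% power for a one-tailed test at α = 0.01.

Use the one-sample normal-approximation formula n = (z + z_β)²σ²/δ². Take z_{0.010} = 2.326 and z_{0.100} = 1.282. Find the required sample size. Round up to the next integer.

n = 209

n = (z_α + z_β)² · σ² / δ²
  = (2.326 + 1.282)² · 3.2² / 0.8²
  = 13.0177 · 10.24 / 0.64
  = 208.28
Round up → n = 209.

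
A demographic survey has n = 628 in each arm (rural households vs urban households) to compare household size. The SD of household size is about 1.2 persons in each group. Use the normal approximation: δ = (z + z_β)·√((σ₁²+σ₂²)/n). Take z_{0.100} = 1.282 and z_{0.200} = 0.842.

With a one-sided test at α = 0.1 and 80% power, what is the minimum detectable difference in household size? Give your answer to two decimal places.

Minimum detectable difference ≈ 0.14 persons

δ = (z_α + z_β) · √((σ₁²+σ₂²)/n)
  = (1.282 + 0.842) · √(2.88/628)
  = 2.124 · √0.00459
  = 2.124 · 0.0677
  = 0.1438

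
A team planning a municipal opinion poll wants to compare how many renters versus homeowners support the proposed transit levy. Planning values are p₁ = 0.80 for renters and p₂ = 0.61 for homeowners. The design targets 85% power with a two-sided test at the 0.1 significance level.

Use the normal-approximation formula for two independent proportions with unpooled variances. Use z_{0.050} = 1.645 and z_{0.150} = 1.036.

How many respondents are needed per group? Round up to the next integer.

n = 80 per group

n = (z_{α/2} + z_β)² · [p₁(1−p₁) + p₂(1−p₂)] / (p₁ − p₂)²
  = (1.645 + 1.036)² · (0.80·0.20 + 0.61·0.39) / (0.19)²
  = (2.681)² · (0.1600 + 0.2379) / 0.0361
  = 7.1878 · 0.3979 / 0.0361
  = 79.22
Round up → n = 80 per group.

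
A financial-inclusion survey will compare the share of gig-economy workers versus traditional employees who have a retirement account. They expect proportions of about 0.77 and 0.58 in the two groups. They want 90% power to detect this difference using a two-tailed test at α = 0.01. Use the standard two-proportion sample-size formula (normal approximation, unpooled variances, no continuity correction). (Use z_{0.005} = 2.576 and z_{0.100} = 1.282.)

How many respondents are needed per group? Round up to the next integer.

n = (z_{α/2} + z_β)² · [p₁(1−p₁) + p₂(1−p₂)] / (p₁ − p₂)²
  = (2.576 + 1.282)² · (0.77·0.23 + 0.58·0.42) / (0.19)²
  = (3.858)² · (0.1771 + 0.2436) / 0.0361
  = 14.8842 · 0.4207 / 0.0361
  = 173.46
Round up → n = 174 per group.

n = 174 per group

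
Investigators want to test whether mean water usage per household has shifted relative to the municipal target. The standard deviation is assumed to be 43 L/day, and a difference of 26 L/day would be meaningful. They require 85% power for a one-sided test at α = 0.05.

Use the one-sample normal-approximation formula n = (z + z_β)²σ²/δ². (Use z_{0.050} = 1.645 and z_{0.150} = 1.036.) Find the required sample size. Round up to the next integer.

n = 20

n = (z_α + z_β)² · σ² / δ²
  = (1.645 + 1.036)² · 43² / 26²
  = 7.1878 · 1849 / 676
  = 19.66
Round up → n = 20.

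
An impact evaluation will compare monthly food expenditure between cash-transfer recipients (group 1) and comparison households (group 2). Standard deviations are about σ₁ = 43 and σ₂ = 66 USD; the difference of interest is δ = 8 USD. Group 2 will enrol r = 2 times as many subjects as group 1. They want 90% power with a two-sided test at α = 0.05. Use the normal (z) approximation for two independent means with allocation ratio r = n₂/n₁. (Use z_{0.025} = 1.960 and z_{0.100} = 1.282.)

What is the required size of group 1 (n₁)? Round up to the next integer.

n₁ = 662

n₁ = (z_{α/2} + z_β)² · (σ₁² + σ₂²/r) / δ²
   = (1.960 + 1.282)² · (43² + 66²/2) / 8²
   = 10.5106 · (1849 + 2178) / 64
   = 10.5106 · 4027 / 64
   = 661.34
Round up → n₁ = 662; n₂ = r·n₁ = 2 × 662 = 1324.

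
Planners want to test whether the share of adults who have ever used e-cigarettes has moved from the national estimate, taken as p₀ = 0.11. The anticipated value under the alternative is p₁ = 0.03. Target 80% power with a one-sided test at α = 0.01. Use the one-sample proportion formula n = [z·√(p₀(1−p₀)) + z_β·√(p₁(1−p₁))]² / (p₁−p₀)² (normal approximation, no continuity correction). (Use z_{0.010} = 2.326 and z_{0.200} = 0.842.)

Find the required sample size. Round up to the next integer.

n = [z_α·√(p₀q₀) + z_β·√(p₁q₁)]² / (p₁ − p₀)²
  = [2.326·√(0.11·0.89) + 0.842·√(0.03·0.97)]² / (-0.08)²
  = [2.326·0.3129 + 0.842·0.1706]² / 0.0064
  = [0.8714]² / 0.0064
  = 118.65
Round up → n = 119.

n = 119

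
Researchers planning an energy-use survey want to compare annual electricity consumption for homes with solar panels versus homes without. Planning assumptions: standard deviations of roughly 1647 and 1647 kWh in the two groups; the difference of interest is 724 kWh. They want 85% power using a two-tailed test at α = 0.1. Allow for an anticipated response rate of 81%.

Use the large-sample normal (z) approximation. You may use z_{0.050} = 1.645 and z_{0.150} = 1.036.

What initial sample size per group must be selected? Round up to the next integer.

n = 92 per group

n = (z_{α/2} + z_β)² · (σ₁² + σ₂²) / δ²
  = (1.645 + 1.036)² · (1647² + 1647² = 5425218) / 724²
  = 7.1878 · 5425218 / 524176
  = 74.39
Adjust for 81% response: 74.39 / 0.81 = 91.84.
Round up → n = 92 per group.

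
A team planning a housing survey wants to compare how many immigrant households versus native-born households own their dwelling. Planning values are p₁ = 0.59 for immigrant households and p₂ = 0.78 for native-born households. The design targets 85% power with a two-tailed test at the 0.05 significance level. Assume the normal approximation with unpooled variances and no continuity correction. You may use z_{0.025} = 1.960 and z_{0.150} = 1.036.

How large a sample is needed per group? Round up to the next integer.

n = 103 per group

n = (z_{α/2} + z_β)² · [p₁(1−p₁) + p₂(1−p₂)] / (p₁ − p₂)²
  = (1.960 + 1.036)² · (0.59·0.41 + 0.78·0.22) / (-0.19)²
  = (2.996)² · (0.2419 + 0.1716) / 0.0361
  = 8.9760 · 0.4135 / 0.0361
  = 102.81
Round up → n = 103 per group.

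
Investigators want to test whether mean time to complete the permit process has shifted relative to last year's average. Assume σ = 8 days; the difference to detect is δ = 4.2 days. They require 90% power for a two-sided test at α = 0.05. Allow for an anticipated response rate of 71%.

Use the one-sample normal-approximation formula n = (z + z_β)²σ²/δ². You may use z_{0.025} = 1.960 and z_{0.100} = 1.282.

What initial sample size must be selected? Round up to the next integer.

n = (z_{α/2} + z_β)² · σ² / δ²
  = (1.960 + 1.282)² · 8² / 4.2²
  = 10.5106 · 64 / 17.64
  = 38.13
Adjust for 71% response: 38.13 / 0.71 = 53.71.
Round up → n = 54.

n = 54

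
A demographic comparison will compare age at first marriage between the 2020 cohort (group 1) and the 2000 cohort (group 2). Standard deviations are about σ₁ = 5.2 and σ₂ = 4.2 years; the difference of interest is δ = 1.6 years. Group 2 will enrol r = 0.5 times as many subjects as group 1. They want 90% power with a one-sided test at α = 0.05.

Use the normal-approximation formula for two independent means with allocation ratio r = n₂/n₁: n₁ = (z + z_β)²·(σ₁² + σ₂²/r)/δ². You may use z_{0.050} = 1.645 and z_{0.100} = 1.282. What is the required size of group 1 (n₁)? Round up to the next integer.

n₁ = 209

n₁ = (z_α + z_β)² · (σ₁² + σ₂²/r) / δ²
   = (1.645 + 1.282)² · (5.2² + 4.2²/0.5) / 1.6²
   = 8.5673 · (27.04 + 35.28) / 2.56
   = 8.5673 · 62.32 / 2.56
   = 208.56
Round up → n₁ = 209; n₂ = r·n₁ = 0.5 × 209 = 105.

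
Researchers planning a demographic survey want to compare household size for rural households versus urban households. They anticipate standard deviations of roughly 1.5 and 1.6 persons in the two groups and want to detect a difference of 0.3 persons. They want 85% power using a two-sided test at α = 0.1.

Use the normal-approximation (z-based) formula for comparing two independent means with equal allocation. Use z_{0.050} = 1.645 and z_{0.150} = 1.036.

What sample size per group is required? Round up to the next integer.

n = (z_{α/2} + z_β)² · (σ₁² + σ₂²) / δ²
  = (1.645 + 1.036)² · (1.5² + 1.6² = 4.81) / 0.3²
  = 7.1878 · 4.81 / 0.09
  = 384.15
Round up → n = 385 per group.

n = 385 per group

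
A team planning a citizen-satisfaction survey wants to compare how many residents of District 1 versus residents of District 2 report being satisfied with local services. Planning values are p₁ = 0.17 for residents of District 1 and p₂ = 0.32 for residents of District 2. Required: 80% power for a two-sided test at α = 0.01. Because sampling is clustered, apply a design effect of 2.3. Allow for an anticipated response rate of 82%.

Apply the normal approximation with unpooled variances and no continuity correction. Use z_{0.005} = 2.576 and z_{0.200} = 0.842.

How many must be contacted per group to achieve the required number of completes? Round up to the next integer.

n = 523 per group

n = (z_{α/2} + z_β)² · [p₁(1−p₁) + p₂(1−p₂)] / (p₁ − p₂)²
  = (2.576 + 0.842)² · (0.17·0.83 + 0.32·0.68) / (-0.15)²
  = (3.418)² · (0.1411 + 0.2176) / 0.0225
  = 11.6827 · 0.3587 / 0.0225
  = 186.25
Design effect: 2.3 × 186.25 = 428.37.
Adjust for 82% response: 428.37 / 0.82 = 522.40.
Round up → n = 523 per group.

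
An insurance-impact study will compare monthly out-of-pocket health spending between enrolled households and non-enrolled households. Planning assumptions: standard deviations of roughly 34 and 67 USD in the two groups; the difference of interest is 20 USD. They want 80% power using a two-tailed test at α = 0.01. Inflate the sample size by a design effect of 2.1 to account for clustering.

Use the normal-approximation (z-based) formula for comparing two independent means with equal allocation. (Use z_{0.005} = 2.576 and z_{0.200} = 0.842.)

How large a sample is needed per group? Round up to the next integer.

n = 347 per group

n = (z_{α/2} + z_β)² · (σ₁² + σ₂²) / δ²
  = (2.576 + 0.842)² · (34² + 67² = 5645) / 20²
  = 11.6827 · 5645 / 400
  = 164.87
Design effect: 2.1 × 164.87 = 346.23.
Round up → n = 347 per group.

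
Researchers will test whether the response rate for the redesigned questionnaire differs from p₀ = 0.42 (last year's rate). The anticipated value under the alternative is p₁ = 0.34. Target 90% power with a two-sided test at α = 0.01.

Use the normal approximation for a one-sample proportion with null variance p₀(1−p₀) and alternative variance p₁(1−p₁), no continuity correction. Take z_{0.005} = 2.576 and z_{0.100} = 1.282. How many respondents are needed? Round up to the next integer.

n = [z_{α/2}·√(p₀q₀) + z_β·√(p₁q₁)]² / (p₁ − p₀)²
  = [2.576·√(0.42·0.58) + 1.282·√(0.34·0.66)]² / (-0.08)²
  = [2.576·0.4936 + 1.282·0.4737]² / 0.0064
  = [1.8787]² / 0.0064
  = 551.49
Round up → n = 552.

n = 552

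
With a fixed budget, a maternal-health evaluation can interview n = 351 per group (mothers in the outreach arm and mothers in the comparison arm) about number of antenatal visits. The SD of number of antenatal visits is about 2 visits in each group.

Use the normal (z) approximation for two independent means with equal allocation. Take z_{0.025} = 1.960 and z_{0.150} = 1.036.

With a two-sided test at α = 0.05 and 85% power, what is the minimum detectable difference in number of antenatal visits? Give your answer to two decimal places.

δ = (z_{α/2} + z_β) · √((σ₁²+σ₂²)/n)
  = (1.960 + 1.036) · √(8/351)
  = 2.996 · √0.02279
  = 2.996 · 0.1510
  = 0.4523

Minimum detectable difference ≈ 0.45 visits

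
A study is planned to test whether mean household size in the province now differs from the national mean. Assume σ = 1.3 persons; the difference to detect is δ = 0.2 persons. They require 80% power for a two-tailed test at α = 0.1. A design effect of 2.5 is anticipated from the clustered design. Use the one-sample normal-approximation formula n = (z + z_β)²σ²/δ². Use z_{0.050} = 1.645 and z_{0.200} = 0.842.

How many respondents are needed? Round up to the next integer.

n = (z_{α/2} + z_β)² · σ² / δ²
  = (1.645 + 0.842)² · 1.3² / 0.2²
  = 6.1852 · 1.69 / 0.04
  = 261.32
Design effect: 2.5 × 261.32 = 653.31.
Round up → n = 654.

n = 654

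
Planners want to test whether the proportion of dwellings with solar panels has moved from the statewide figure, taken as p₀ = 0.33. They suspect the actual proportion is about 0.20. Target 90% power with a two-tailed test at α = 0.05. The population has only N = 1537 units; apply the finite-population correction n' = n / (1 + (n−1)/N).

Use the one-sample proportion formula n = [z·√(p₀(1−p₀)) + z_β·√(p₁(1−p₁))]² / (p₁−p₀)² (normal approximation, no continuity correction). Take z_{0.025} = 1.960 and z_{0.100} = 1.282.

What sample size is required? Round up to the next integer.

n = 113

n = [z_{α/2}·√(p₀q₀) + z_β·√(p₁q₁)]² / (p₁ − p₀)²
  = [1.960·√(0.33·0.67) + 1.282·√(0.20·0.80)]² / (-0.13)²
  = [1.960·0.4702 + 1.282·0.4000]² / 0.0169
  = [1.4344]² / 0.0169
  = 121.75
Finite-population correction (N = 1537): 121.75 / (1 + (121.75 − 1)/1537) = 112.88.
Round up → n = 113.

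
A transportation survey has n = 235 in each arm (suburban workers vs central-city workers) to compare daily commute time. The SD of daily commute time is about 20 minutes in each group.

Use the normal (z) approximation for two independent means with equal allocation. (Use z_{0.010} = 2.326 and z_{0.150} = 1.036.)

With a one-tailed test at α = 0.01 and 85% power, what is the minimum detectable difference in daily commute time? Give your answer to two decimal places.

Minimum detectable difference ≈ 6.20 minutes

δ = (z_α + z_β) · √((σ₁²+σ₂²)/n)
  = (2.326 + 1.036) · √(800/235)
  = 3.362 · √3.4043
  = 3.362 · 1.8451
  = 6.2031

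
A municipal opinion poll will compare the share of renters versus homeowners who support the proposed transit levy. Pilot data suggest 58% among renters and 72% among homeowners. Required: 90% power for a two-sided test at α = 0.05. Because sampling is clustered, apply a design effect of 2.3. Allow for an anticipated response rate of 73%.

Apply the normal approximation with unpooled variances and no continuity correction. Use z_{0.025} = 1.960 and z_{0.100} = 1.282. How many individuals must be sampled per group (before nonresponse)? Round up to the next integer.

n = (z_{α/2} + z_β)² · [p₁(1−p₁) + p₂(1−p₂)] / (p₁ − p₂)²
  = (1.960 + 1.282)² · (0.58·0.42 + 0.72·0.28) / (-0.14)²
  = (3.242)² · (0.2436 + 0.2016) / 0.0196
  = 10.5106 · 0.4452 / 0.0196
  = 238.74
Design effect: 2.3 × 238.74 = 549.10.
Adjust for 73% response: 549.10 / 0.73 = 752.19.
Round up → n = 753 per group.

n = 753 per group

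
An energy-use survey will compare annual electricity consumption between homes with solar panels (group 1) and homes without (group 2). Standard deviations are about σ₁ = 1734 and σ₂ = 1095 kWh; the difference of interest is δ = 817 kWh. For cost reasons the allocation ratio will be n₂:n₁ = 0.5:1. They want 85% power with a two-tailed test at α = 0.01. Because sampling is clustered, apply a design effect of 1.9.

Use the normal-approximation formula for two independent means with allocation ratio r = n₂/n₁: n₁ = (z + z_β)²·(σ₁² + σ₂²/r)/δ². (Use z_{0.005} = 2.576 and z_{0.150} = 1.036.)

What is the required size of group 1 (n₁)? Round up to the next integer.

n₁ = (z_{α/2} + z_β)² · (σ₁² + σ₂²/r) / δ²
   = (2.576 + 1.036)² · (1734² + 1095²/0.5) / 817²
   = 13.0465 · (3006756 + 2398050) / 667489
   = 13.0465 · 5404806 / 667489
   = 105.64
Design effect: 1.9 × 105.64 = 200.72.
Round up → n₁ = 201; n₂ = r·n₁ = 0.5 × 201 = 101.

n₁ = 201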